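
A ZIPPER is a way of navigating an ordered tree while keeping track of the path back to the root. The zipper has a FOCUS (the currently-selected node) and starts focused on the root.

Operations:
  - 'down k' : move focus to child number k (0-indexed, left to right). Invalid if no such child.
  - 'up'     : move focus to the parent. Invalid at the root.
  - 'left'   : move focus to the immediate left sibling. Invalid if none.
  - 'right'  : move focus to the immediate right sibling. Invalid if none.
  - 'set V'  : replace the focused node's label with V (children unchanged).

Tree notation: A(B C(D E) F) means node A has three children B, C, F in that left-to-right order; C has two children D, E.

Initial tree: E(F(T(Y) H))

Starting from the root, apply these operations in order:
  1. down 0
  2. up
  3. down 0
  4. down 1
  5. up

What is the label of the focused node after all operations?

Answer: F

Derivation:
Step 1 (down 0): focus=F path=0 depth=1 children=['T', 'H'] left=[] right=[] parent=E
Step 2 (up): focus=E path=root depth=0 children=['F'] (at root)
Step 3 (down 0): focus=F path=0 depth=1 children=['T', 'H'] left=[] right=[] parent=E
Step 4 (down 1): focus=H path=0/1 depth=2 children=[] left=['T'] right=[] parent=F
Step 5 (up): focus=F path=0 depth=1 children=['T', 'H'] left=[] right=[] parent=E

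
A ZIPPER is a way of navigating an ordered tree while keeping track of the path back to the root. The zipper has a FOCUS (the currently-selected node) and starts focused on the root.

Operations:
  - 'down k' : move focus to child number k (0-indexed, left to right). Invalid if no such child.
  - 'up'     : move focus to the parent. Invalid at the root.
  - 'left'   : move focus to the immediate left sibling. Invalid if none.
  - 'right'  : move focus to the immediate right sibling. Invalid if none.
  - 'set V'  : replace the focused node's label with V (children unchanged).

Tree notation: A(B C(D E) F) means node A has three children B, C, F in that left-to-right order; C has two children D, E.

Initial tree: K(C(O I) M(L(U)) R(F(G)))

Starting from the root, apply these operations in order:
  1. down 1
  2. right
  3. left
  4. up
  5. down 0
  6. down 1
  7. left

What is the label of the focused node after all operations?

Answer: O

Derivation:
Step 1 (down 1): focus=M path=1 depth=1 children=['L'] left=['C'] right=['R'] parent=K
Step 2 (right): focus=R path=2 depth=1 children=['F'] left=['C', 'M'] right=[] parent=K
Step 3 (left): focus=M path=1 depth=1 children=['L'] left=['C'] right=['R'] parent=K
Step 4 (up): focus=K path=root depth=0 children=['C', 'M', 'R'] (at root)
Step 5 (down 0): focus=C path=0 depth=1 children=['O', 'I'] left=[] right=['M', 'R'] parent=K
Step 6 (down 1): focus=I path=0/1 depth=2 children=[] left=['O'] right=[] parent=C
Step 7 (left): focus=O path=0/0 depth=2 children=[] left=[] right=['I'] parent=C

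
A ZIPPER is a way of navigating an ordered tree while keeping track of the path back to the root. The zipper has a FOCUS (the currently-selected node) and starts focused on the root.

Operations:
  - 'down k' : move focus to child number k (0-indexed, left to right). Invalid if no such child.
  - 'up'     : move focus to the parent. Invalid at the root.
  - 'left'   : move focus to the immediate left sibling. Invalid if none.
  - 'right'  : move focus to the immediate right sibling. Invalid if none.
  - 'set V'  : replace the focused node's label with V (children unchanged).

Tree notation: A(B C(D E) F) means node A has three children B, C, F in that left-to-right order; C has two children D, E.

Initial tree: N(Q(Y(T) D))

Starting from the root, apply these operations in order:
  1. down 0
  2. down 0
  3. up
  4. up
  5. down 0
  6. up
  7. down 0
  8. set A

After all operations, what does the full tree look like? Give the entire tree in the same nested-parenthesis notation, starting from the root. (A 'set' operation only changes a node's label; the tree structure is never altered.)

Step 1 (down 0): focus=Q path=0 depth=1 children=['Y', 'D'] left=[] right=[] parent=N
Step 2 (down 0): focus=Y path=0/0 depth=2 children=['T'] left=[] right=['D'] parent=Q
Step 3 (up): focus=Q path=0 depth=1 children=['Y', 'D'] left=[] right=[] parent=N
Step 4 (up): focus=N path=root depth=0 children=['Q'] (at root)
Step 5 (down 0): focus=Q path=0 depth=1 children=['Y', 'D'] left=[] right=[] parent=N
Step 6 (up): focus=N path=root depth=0 children=['Q'] (at root)
Step 7 (down 0): focus=Q path=0 depth=1 children=['Y', 'D'] left=[] right=[] parent=N
Step 8 (set A): focus=A path=0 depth=1 children=['Y', 'D'] left=[] right=[] parent=N

Answer: N(A(Y(T) D))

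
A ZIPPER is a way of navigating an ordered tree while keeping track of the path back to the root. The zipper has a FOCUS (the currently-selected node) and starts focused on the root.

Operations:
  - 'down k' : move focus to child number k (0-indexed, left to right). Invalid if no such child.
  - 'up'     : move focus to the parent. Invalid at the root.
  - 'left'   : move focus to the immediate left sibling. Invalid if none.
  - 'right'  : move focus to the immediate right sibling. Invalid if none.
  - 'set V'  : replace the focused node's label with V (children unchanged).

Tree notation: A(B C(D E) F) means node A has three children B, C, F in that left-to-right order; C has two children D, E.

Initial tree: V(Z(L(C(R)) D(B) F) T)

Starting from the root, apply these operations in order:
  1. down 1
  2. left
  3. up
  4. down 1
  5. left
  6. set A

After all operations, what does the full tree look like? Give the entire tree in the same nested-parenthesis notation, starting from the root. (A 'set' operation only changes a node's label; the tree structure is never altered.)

Step 1 (down 1): focus=T path=1 depth=1 children=[] left=['Z'] right=[] parent=V
Step 2 (left): focus=Z path=0 depth=1 children=['L', 'D', 'F'] left=[] right=['T'] parent=V
Step 3 (up): focus=V path=root depth=0 children=['Z', 'T'] (at root)
Step 4 (down 1): focus=T path=1 depth=1 children=[] left=['Z'] right=[] parent=V
Step 5 (left): focus=Z path=0 depth=1 children=['L', 'D', 'F'] left=[] right=['T'] parent=V
Step 6 (set A): focus=A path=0 depth=1 children=['L', 'D', 'F'] left=[] right=['T'] parent=V

Answer: V(A(L(C(R)) D(B) F) T)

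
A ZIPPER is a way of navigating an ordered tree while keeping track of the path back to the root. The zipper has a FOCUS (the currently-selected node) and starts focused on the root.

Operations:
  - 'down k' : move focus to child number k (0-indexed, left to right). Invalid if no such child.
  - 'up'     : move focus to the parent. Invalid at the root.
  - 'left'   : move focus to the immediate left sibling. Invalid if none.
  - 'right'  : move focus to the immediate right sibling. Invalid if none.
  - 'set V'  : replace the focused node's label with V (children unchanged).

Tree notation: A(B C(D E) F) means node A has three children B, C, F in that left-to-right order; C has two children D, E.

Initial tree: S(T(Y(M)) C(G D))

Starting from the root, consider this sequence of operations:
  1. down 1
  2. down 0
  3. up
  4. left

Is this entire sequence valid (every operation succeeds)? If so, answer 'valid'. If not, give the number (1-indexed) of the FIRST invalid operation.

Step 1 (down 1): focus=C path=1 depth=1 children=['G', 'D'] left=['T'] right=[] parent=S
Step 2 (down 0): focus=G path=1/0 depth=2 children=[] left=[] right=['D'] parent=C
Step 3 (up): focus=C path=1 depth=1 children=['G', 'D'] left=['T'] right=[] parent=S
Step 4 (left): focus=T path=0 depth=1 children=['Y'] left=[] right=['C'] parent=S

Answer: valid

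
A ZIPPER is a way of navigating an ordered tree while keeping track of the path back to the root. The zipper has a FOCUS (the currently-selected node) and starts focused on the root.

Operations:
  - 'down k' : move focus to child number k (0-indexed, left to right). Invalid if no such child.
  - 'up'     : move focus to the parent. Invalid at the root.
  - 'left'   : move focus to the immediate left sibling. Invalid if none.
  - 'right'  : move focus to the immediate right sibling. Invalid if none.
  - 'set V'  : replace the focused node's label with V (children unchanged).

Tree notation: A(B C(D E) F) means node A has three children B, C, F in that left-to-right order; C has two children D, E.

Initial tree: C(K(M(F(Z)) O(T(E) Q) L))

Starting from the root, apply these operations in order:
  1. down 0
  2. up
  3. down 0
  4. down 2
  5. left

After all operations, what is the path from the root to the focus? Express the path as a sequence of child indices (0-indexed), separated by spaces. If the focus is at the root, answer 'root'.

Step 1 (down 0): focus=K path=0 depth=1 children=['M', 'O', 'L'] left=[] right=[] parent=C
Step 2 (up): focus=C path=root depth=0 children=['K'] (at root)
Step 3 (down 0): focus=K path=0 depth=1 children=['M', 'O', 'L'] left=[] right=[] parent=C
Step 4 (down 2): focus=L path=0/2 depth=2 children=[] left=['M', 'O'] right=[] parent=K
Step 5 (left): focus=O path=0/1 depth=2 children=['T', 'Q'] left=['M'] right=['L'] parent=K

Answer: 0 1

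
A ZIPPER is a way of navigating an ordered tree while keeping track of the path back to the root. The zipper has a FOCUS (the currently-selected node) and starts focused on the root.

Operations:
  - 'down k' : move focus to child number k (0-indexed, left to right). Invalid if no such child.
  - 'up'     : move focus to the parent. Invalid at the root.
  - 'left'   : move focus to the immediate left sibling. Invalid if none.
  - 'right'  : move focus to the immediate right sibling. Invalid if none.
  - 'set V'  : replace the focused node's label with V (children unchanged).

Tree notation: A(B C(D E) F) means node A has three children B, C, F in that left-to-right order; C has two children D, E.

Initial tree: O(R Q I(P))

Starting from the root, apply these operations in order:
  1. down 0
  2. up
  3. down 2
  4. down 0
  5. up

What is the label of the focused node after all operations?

Step 1 (down 0): focus=R path=0 depth=1 children=[] left=[] right=['Q', 'I'] parent=O
Step 2 (up): focus=O path=root depth=0 children=['R', 'Q', 'I'] (at root)
Step 3 (down 2): focus=I path=2 depth=1 children=['P'] left=['R', 'Q'] right=[] parent=O
Step 4 (down 0): focus=P path=2/0 depth=2 children=[] left=[] right=[] parent=I
Step 5 (up): focus=I path=2 depth=1 children=['P'] left=['R', 'Q'] right=[] parent=O

Answer: I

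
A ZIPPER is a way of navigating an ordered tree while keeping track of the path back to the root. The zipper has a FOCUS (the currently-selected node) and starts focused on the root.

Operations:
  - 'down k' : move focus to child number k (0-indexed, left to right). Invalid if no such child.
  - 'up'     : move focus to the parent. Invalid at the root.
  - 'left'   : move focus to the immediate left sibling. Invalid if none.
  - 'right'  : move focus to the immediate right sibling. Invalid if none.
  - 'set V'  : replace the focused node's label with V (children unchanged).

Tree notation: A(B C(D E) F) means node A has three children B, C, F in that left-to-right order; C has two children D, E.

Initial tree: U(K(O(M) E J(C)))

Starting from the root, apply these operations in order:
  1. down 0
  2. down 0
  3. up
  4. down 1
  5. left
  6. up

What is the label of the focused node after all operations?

Answer: K

Derivation:
Step 1 (down 0): focus=K path=0 depth=1 children=['O', 'E', 'J'] left=[] right=[] parent=U
Step 2 (down 0): focus=O path=0/0 depth=2 children=['M'] left=[] right=['E', 'J'] parent=K
Step 3 (up): focus=K path=0 depth=1 children=['O', 'E', 'J'] left=[] right=[] parent=U
Step 4 (down 1): focus=E path=0/1 depth=2 children=[] left=['O'] right=['J'] parent=K
Step 5 (left): focus=O path=0/0 depth=2 children=['M'] left=[] right=['E', 'J'] parent=K
Step 6 (up): focus=K path=0 depth=1 children=['O', 'E', 'J'] left=[] right=[] parent=U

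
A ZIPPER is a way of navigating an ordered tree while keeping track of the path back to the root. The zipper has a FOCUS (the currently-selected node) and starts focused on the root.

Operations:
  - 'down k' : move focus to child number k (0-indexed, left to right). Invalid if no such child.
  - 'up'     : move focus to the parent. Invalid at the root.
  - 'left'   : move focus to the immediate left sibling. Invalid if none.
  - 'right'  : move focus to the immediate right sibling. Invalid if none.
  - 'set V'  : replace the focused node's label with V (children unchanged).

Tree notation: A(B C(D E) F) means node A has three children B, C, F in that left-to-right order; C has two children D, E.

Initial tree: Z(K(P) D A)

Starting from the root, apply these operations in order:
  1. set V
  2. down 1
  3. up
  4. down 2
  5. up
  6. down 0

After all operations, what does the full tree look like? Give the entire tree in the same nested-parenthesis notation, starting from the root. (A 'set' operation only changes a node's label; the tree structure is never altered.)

Step 1 (set V): focus=V path=root depth=0 children=['K', 'D', 'A'] (at root)
Step 2 (down 1): focus=D path=1 depth=1 children=[] left=['K'] right=['A'] parent=V
Step 3 (up): focus=V path=root depth=0 children=['K', 'D', 'A'] (at root)
Step 4 (down 2): focus=A path=2 depth=1 children=[] left=['K', 'D'] right=[] parent=V
Step 5 (up): focus=V path=root depth=0 children=['K', 'D', 'A'] (at root)
Step 6 (down 0): focus=K path=0 depth=1 children=['P'] left=[] right=['D', 'A'] parent=V

Answer: V(K(P) D A)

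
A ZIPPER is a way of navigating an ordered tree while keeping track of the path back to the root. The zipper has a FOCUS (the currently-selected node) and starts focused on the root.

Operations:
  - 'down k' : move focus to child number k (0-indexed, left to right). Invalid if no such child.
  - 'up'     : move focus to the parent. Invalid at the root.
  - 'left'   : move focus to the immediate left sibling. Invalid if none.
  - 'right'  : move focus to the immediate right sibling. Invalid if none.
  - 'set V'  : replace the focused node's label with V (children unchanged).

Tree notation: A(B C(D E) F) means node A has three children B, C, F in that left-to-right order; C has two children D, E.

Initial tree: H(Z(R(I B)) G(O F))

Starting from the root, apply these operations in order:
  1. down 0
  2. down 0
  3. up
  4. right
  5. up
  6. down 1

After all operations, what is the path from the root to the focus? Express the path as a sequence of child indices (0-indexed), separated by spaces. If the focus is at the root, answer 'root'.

Step 1 (down 0): focus=Z path=0 depth=1 children=['R'] left=[] right=['G'] parent=H
Step 2 (down 0): focus=R path=0/0 depth=2 children=['I', 'B'] left=[] right=[] parent=Z
Step 3 (up): focus=Z path=0 depth=1 children=['R'] left=[] right=['G'] parent=H
Step 4 (right): focus=G path=1 depth=1 children=['O', 'F'] left=['Z'] right=[] parent=H
Step 5 (up): focus=H path=root depth=0 children=['Z', 'G'] (at root)
Step 6 (down 1): focus=G path=1 depth=1 children=['O', 'F'] left=['Z'] right=[] parent=H

Answer: 1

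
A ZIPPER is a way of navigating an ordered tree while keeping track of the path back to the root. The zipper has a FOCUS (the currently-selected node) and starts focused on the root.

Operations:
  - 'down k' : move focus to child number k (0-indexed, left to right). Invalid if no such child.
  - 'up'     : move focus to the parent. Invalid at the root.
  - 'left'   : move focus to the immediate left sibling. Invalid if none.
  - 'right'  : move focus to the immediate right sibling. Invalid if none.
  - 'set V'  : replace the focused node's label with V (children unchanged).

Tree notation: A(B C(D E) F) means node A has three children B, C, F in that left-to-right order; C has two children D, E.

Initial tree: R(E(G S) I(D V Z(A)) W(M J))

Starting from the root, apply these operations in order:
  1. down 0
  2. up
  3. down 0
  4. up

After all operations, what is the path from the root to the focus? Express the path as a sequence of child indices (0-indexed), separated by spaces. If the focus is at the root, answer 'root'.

Step 1 (down 0): focus=E path=0 depth=1 children=['G', 'S'] left=[] right=['I', 'W'] parent=R
Step 2 (up): focus=R path=root depth=0 children=['E', 'I', 'W'] (at root)
Step 3 (down 0): focus=E path=0 depth=1 children=['G', 'S'] left=[] right=['I', 'W'] parent=R
Step 4 (up): focus=R path=root depth=0 children=['E', 'I', 'W'] (at root)

Answer: root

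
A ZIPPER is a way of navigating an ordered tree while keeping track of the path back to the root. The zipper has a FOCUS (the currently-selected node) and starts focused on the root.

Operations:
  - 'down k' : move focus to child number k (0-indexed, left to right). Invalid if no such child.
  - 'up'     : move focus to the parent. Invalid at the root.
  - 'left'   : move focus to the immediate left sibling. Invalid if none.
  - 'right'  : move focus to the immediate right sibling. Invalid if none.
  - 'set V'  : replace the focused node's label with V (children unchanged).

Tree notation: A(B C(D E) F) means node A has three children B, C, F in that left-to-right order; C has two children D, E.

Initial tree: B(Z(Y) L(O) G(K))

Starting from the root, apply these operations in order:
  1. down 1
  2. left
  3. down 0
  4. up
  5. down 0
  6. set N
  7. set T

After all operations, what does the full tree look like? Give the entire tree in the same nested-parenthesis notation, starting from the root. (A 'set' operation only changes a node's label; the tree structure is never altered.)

Step 1 (down 1): focus=L path=1 depth=1 children=['O'] left=['Z'] right=['G'] parent=B
Step 2 (left): focus=Z path=0 depth=1 children=['Y'] left=[] right=['L', 'G'] parent=B
Step 3 (down 0): focus=Y path=0/0 depth=2 children=[] left=[] right=[] parent=Z
Step 4 (up): focus=Z path=0 depth=1 children=['Y'] left=[] right=['L', 'G'] parent=B
Step 5 (down 0): focus=Y path=0/0 depth=2 children=[] left=[] right=[] parent=Z
Step 6 (set N): focus=N path=0/0 depth=2 children=[] left=[] right=[] parent=Z
Step 7 (set T): focus=T path=0/0 depth=2 children=[] left=[] right=[] parent=Z

Answer: B(Z(T) L(O) G(K))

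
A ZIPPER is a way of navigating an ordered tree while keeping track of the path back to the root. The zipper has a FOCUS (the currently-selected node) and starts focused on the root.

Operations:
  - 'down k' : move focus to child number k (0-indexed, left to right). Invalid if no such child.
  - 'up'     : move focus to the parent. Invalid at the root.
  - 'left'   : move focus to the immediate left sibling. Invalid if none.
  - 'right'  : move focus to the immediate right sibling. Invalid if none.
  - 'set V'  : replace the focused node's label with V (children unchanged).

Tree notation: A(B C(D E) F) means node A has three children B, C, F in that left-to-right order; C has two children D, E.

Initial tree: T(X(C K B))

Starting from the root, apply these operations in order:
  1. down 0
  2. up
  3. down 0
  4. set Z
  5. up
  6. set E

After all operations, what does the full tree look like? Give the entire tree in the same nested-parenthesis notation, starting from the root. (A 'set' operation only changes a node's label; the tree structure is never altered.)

Answer: E(Z(C K B))

Derivation:
Step 1 (down 0): focus=X path=0 depth=1 children=['C', 'K', 'B'] left=[] right=[] parent=T
Step 2 (up): focus=T path=root depth=0 children=['X'] (at root)
Step 3 (down 0): focus=X path=0 depth=1 children=['C', 'K', 'B'] left=[] right=[] parent=T
Step 4 (set Z): focus=Z path=0 depth=1 children=['C', 'K', 'B'] left=[] right=[] parent=T
Step 5 (up): focus=T path=root depth=0 children=['Z'] (at root)
Step 6 (set E): focus=E path=root depth=0 children=['Z'] (at root)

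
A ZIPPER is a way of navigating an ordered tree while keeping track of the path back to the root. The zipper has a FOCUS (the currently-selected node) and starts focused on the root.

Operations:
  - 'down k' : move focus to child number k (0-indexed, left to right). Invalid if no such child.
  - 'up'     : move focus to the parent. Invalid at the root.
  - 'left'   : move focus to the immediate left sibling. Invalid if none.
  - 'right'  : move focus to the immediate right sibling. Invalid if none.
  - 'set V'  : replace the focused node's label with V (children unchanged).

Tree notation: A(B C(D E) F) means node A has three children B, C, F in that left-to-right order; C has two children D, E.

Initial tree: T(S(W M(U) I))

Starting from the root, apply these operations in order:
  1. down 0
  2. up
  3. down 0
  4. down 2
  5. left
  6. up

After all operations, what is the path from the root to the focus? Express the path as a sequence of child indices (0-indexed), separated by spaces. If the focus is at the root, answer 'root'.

Answer: 0

Derivation:
Step 1 (down 0): focus=S path=0 depth=1 children=['W', 'M', 'I'] left=[] right=[] parent=T
Step 2 (up): focus=T path=root depth=0 children=['S'] (at root)
Step 3 (down 0): focus=S path=0 depth=1 children=['W', 'M', 'I'] left=[] right=[] parent=T
Step 4 (down 2): focus=I path=0/2 depth=2 children=[] left=['W', 'M'] right=[] parent=S
Step 5 (left): focus=M path=0/1 depth=2 children=['U'] left=['W'] right=['I'] parent=S
Step 6 (up): focus=S path=0 depth=1 children=['W', 'M', 'I'] left=[] right=[] parent=T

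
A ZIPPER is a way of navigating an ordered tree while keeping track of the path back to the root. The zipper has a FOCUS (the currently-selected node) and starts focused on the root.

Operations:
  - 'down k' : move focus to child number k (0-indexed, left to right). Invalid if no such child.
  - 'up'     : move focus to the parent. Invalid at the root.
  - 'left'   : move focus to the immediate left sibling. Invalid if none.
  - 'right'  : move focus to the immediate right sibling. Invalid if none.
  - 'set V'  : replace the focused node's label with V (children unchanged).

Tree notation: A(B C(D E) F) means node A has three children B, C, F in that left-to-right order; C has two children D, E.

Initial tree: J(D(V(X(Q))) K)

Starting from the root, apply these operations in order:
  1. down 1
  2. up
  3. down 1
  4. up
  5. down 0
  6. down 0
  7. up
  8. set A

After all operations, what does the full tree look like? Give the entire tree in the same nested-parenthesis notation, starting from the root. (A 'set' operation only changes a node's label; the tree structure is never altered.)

Step 1 (down 1): focus=K path=1 depth=1 children=[] left=['D'] right=[] parent=J
Step 2 (up): focus=J path=root depth=0 children=['D', 'K'] (at root)
Step 3 (down 1): focus=K path=1 depth=1 children=[] left=['D'] right=[] parent=J
Step 4 (up): focus=J path=root depth=0 children=['D', 'K'] (at root)
Step 5 (down 0): focus=D path=0 depth=1 children=['V'] left=[] right=['K'] parent=J
Step 6 (down 0): focus=V path=0/0 depth=2 children=['X'] left=[] right=[] parent=D
Step 7 (up): focus=D path=0 depth=1 children=['V'] left=[] right=['K'] parent=J
Step 8 (set A): focus=A path=0 depth=1 children=['V'] left=[] right=['K'] parent=J

Answer: J(A(V(X(Q))) K)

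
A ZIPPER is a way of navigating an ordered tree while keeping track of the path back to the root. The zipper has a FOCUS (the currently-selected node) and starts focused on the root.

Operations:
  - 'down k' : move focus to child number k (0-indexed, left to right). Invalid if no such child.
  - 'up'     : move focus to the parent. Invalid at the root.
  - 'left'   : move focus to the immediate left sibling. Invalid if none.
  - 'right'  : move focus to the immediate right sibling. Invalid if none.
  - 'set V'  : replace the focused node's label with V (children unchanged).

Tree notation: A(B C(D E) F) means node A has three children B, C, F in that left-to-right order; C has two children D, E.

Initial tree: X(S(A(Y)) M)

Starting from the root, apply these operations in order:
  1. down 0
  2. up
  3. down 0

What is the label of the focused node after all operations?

Answer: S

Derivation:
Step 1 (down 0): focus=S path=0 depth=1 children=['A'] left=[] right=['M'] parent=X
Step 2 (up): focus=X path=root depth=0 children=['S', 'M'] (at root)
Step 3 (down 0): focus=S path=0 depth=1 children=['A'] left=[] right=['M'] parent=X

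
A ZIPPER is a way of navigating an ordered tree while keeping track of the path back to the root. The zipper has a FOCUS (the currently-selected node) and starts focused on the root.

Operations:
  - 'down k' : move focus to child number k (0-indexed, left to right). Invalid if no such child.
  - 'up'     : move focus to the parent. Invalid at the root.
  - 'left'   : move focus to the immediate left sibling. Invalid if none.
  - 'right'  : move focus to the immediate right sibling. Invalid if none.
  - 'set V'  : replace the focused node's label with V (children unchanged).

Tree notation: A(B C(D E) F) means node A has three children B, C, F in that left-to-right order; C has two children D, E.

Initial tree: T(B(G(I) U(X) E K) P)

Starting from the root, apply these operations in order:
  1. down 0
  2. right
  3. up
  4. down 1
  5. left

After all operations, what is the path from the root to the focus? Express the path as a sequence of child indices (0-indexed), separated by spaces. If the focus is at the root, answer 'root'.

Step 1 (down 0): focus=B path=0 depth=1 children=['G', 'U', 'E', 'K'] left=[] right=['P'] parent=T
Step 2 (right): focus=P path=1 depth=1 children=[] left=['B'] right=[] parent=T
Step 3 (up): focus=T path=root depth=0 children=['B', 'P'] (at root)
Step 4 (down 1): focus=P path=1 depth=1 children=[] left=['B'] right=[] parent=T
Step 5 (left): focus=B path=0 depth=1 children=['G', 'U', 'E', 'K'] left=[] right=['P'] parent=T

Answer: 0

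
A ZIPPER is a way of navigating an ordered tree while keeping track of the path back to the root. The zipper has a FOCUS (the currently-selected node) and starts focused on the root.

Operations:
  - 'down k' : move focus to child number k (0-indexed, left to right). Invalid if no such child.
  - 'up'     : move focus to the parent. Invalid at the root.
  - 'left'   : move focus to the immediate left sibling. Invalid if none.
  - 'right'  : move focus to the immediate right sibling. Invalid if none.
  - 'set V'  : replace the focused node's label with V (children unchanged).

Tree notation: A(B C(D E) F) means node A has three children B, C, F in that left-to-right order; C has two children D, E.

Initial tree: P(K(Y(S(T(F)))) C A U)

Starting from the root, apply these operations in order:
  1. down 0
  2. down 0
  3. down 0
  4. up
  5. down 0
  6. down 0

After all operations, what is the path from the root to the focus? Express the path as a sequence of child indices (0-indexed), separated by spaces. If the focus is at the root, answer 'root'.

Answer: 0 0 0 0

Derivation:
Step 1 (down 0): focus=K path=0 depth=1 children=['Y'] left=[] right=['C', 'A', 'U'] parent=P
Step 2 (down 0): focus=Y path=0/0 depth=2 children=['S'] left=[] right=[] parent=K
Step 3 (down 0): focus=S path=0/0/0 depth=3 children=['T'] left=[] right=[] parent=Y
Step 4 (up): focus=Y path=0/0 depth=2 children=['S'] left=[] right=[] parent=K
Step 5 (down 0): focus=S path=0/0/0 depth=3 children=['T'] left=[] right=[] parent=Y
Step 6 (down 0): focus=T path=0/0/0/0 depth=4 children=['F'] left=[] right=[] parent=S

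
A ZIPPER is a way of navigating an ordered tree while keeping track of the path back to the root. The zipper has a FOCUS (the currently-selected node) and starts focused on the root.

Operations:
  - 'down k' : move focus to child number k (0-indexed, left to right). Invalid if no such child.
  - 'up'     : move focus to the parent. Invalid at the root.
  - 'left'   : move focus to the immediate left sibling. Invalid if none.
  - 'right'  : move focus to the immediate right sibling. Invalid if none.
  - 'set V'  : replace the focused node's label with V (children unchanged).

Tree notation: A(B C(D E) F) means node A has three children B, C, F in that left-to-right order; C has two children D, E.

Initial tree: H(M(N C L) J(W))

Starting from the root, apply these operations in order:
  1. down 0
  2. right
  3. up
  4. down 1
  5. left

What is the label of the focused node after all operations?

Step 1 (down 0): focus=M path=0 depth=1 children=['N', 'C', 'L'] left=[] right=['J'] parent=H
Step 2 (right): focus=J path=1 depth=1 children=['W'] left=['M'] right=[] parent=H
Step 3 (up): focus=H path=root depth=0 children=['M', 'J'] (at root)
Step 4 (down 1): focus=J path=1 depth=1 children=['W'] left=['M'] right=[] parent=H
Step 5 (left): focus=M path=0 depth=1 children=['N', 'C', 'L'] left=[] right=['J'] parent=H

Answer: M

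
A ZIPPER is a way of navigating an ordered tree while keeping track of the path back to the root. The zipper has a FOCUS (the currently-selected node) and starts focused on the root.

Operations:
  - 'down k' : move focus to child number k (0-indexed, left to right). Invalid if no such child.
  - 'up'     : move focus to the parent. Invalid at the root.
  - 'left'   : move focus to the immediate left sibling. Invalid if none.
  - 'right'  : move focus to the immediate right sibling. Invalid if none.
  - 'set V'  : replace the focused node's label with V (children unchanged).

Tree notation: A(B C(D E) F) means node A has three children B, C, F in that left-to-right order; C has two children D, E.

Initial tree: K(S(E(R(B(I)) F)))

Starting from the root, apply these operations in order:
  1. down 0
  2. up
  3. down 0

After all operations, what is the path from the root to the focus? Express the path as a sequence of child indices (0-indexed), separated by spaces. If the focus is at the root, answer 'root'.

Answer: 0

Derivation:
Step 1 (down 0): focus=S path=0 depth=1 children=['E'] left=[] right=[] parent=K
Step 2 (up): focus=K path=root depth=0 children=['S'] (at root)
Step 3 (down 0): focus=S path=0 depth=1 children=['E'] left=[] right=[] parent=K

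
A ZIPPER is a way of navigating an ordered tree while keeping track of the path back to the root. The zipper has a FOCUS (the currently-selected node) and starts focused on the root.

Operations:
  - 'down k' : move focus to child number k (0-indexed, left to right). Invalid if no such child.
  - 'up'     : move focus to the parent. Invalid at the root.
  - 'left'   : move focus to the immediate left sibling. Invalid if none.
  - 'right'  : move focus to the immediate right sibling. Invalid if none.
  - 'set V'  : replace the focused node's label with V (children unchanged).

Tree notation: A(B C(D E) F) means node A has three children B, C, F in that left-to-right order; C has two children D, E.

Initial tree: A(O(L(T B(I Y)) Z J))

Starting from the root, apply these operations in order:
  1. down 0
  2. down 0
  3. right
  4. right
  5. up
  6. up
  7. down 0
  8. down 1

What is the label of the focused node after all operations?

Answer: Z

Derivation:
Step 1 (down 0): focus=O path=0 depth=1 children=['L', 'Z', 'J'] left=[] right=[] parent=A
Step 2 (down 0): focus=L path=0/0 depth=2 children=['T', 'B'] left=[] right=['Z', 'J'] parent=O
Step 3 (right): focus=Z path=0/1 depth=2 children=[] left=['L'] right=['J'] parent=O
Step 4 (right): focus=J path=0/2 depth=2 children=[] left=['L', 'Z'] right=[] parent=O
Step 5 (up): focus=O path=0 depth=1 children=['L', 'Z', 'J'] left=[] right=[] parent=A
Step 6 (up): focus=A path=root depth=0 children=['O'] (at root)
Step 7 (down 0): focus=O path=0 depth=1 children=['L', 'Z', 'J'] left=[] right=[] parent=A
Step 8 (down 1): focus=Z path=0/1 depth=2 children=[] left=['L'] right=['J'] parent=O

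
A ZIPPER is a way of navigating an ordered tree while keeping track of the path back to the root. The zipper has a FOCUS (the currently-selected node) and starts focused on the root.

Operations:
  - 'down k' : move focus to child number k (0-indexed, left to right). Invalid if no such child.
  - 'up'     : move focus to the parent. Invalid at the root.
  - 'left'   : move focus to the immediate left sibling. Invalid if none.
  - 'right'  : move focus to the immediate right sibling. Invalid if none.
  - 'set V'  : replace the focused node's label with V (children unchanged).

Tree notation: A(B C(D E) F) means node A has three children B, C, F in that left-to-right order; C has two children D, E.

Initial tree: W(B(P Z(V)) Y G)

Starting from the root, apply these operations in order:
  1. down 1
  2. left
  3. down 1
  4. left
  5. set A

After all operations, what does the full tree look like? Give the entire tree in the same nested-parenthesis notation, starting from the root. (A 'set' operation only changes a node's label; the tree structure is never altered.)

Answer: W(B(A Z(V)) Y G)

Derivation:
Step 1 (down 1): focus=Y path=1 depth=1 children=[] left=['B'] right=['G'] parent=W
Step 2 (left): focus=B path=0 depth=1 children=['P', 'Z'] left=[] right=['Y', 'G'] parent=W
Step 3 (down 1): focus=Z path=0/1 depth=2 children=['V'] left=['P'] right=[] parent=B
Step 4 (left): focus=P path=0/0 depth=2 children=[] left=[] right=['Z'] parent=B
Step 5 (set A): focus=A path=0/0 depth=2 children=[] left=[] right=['Z'] parent=B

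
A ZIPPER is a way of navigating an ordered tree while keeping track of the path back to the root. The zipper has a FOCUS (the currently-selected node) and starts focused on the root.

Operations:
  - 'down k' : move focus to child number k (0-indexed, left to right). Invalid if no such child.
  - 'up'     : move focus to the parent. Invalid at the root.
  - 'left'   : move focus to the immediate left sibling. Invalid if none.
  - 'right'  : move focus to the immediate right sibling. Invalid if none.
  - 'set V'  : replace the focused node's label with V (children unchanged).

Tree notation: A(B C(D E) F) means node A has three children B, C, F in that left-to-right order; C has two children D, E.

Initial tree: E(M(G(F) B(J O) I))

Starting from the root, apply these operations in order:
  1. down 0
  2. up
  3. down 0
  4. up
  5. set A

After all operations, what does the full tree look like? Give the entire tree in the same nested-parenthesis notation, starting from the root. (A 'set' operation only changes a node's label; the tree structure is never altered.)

Step 1 (down 0): focus=M path=0 depth=1 children=['G', 'B', 'I'] left=[] right=[] parent=E
Step 2 (up): focus=E path=root depth=0 children=['M'] (at root)
Step 3 (down 0): focus=M path=0 depth=1 children=['G', 'B', 'I'] left=[] right=[] parent=E
Step 4 (up): focus=E path=root depth=0 children=['M'] (at root)
Step 5 (set A): focus=A path=root depth=0 children=['M'] (at root)

Answer: A(M(G(F) B(J O) I))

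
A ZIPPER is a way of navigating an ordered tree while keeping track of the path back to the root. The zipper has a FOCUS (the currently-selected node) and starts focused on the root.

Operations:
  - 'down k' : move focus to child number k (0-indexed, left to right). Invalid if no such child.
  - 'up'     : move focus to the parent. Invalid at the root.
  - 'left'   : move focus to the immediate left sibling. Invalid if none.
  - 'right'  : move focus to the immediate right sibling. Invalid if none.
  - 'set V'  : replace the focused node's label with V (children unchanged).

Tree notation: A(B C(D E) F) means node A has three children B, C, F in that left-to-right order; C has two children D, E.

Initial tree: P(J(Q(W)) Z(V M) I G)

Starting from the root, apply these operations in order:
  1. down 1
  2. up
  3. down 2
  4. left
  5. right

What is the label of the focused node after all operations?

Step 1 (down 1): focus=Z path=1 depth=1 children=['V', 'M'] left=['J'] right=['I', 'G'] parent=P
Step 2 (up): focus=P path=root depth=0 children=['J', 'Z', 'I', 'G'] (at root)
Step 3 (down 2): focus=I path=2 depth=1 children=[] left=['J', 'Z'] right=['G'] parent=P
Step 4 (left): focus=Z path=1 depth=1 children=['V', 'M'] left=['J'] right=['I', 'G'] parent=P
Step 5 (right): focus=I path=2 depth=1 children=[] left=['J', 'Z'] right=['G'] parent=P

Answer: I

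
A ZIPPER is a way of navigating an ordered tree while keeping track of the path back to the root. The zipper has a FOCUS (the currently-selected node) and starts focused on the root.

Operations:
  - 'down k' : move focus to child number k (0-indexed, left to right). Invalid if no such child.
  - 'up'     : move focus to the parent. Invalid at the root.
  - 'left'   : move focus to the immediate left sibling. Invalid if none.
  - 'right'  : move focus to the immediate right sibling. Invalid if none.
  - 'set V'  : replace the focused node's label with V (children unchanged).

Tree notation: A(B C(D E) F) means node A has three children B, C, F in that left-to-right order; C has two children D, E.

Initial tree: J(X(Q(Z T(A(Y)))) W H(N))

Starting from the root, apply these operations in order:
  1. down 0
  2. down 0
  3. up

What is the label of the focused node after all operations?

Answer: X

Derivation:
Step 1 (down 0): focus=X path=0 depth=1 children=['Q'] left=[] right=['W', 'H'] parent=J
Step 2 (down 0): focus=Q path=0/0 depth=2 children=['Z', 'T'] left=[] right=[] parent=X
Step 3 (up): focus=X path=0 depth=1 children=['Q'] left=[] right=['W', 'H'] parent=J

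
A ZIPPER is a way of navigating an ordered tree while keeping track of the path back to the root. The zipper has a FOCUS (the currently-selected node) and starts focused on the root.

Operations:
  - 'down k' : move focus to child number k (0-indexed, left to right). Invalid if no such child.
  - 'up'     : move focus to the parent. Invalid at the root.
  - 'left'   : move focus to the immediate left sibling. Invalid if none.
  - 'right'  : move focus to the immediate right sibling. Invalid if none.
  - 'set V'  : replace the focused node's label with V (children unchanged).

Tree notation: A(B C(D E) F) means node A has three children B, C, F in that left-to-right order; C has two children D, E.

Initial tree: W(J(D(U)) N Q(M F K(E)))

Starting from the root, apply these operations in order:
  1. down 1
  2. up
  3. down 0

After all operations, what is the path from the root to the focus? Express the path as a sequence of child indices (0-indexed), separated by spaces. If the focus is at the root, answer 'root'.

Answer: 0

Derivation:
Step 1 (down 1): focus=N path=1 depth=1 children=[] left=['J'] right=['Q'] parent=W
Step 2 (up): focus=W path=root depth=0 children=['J', 'N', 'Q'] (at root)
Step 3 (down 0): focus=J path=0 depth=1 children=['D'] left=[] right=['N', 'Q'] parent=W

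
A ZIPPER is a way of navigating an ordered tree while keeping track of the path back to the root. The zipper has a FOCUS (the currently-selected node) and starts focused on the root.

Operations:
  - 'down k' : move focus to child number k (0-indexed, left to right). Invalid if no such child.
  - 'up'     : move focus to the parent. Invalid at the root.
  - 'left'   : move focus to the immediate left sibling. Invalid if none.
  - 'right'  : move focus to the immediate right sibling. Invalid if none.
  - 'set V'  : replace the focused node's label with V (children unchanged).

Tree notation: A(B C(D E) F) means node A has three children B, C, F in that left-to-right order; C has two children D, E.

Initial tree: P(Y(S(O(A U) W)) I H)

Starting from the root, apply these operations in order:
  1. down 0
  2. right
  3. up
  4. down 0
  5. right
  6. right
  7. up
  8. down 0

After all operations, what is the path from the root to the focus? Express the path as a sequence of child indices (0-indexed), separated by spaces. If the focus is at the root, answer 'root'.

Step 1 (down 0): focus=Y path=0 depth=1 children=['S'] left=[] right=['I', 'H'] parent=P
Step 2 (right): focus=I path=1 depth=1 children=[] left=['Y'] right=['H'] parent=P
Step 3 (up): focus=P path=root depth=0 children=['Y', 'I', 'H'] (at root)
Step 4 (down 0): focus=Y path=0 depth=1 children=['S'] left=[] right=['I', 'H'] parent=P
Step 5 (right): focus=I path=1 depth=1 children=[] left=['Y'] right=['H'] parent=P
Step 6 (right): focus=H path=2 depth=1 children=[] left=['Y', 'I'] right=[] parent=P
Step 7 (up): focus=P path=root depth=0 children=['Y', 'I', 'H'] (at root)
Step 8 (down 0): focus=Y path=0 depth=1 children=['S'] left=[] right=['I', 'H'] parent=P

Answer: 0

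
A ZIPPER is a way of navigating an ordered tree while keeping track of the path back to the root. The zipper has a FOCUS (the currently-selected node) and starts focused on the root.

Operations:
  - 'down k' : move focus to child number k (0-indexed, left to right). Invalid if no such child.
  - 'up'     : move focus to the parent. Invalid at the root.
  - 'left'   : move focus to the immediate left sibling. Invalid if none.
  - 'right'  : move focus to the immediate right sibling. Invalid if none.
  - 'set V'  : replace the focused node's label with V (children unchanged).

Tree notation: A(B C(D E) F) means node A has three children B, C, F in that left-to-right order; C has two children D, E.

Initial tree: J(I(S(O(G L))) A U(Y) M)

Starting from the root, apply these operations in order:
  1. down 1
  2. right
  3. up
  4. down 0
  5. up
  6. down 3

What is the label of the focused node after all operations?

Answer: M

Derivation:
Step 1 (down 1): focus=A path=1 depth=1 children=[] left=['I'] right=['U', 'M'] parent=J
Step 2 (right): focus=U path=2 depth=1 children=['Y'] left=['I', 'A'] right=['M'] parent=J
Step 3 (up): focus=J path=root depth=0 children=['I', 'A', 'U', 'M'] (at root)
Step 4 (down 0): focus=I path=0 depth=1 children=['S'] left=[] right=['A', 'U', 'M'] parent=J
Step 5 (up): focus=J path=root depth=0 children=['I', 'A', 'U', 'M'] (at root)
Step 6 (down 3): focus=M path=3 depth=1 children=[] left=['I', 'A', 'U'] right=[] parent=J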